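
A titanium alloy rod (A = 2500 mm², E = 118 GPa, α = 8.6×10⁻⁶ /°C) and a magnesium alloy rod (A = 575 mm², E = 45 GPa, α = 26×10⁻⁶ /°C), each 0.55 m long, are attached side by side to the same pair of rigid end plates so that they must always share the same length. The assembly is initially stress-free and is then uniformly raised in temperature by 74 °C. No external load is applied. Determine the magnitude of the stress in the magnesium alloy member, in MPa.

Both members must finish at the same length. With the larger α, the magnesium alloy tends to over-expand; the plates restrain it, putting the magnesium alloy in compression and the titanium alloy in tension. With no external load the two internal forces are equal and opposite, magnitude P.
Setting the final lengths equal and cancelling L: (α₁ − α₂)ΔT = P/(A₁E₁) + P/(A₂E₂).
|α₁ − α₂|·ΔT = 17.4×10⁻⁶ × 74 = 0.001288.
1/(A₁E₁) + 1/(A₂E₂) = 1/(2500×118×10³) + 1/(575×45×10³) = 4.204×10⁻⁸ N⁻¹.
So P = 0.001288 / 4.204×10⁻⁸ = 30.63 kN.
σ_{magnesium alloy} = P/A₂ = 30630/575 = 53.27 MPa, compressive.

σ ≈ 53.3 MPa (compressive)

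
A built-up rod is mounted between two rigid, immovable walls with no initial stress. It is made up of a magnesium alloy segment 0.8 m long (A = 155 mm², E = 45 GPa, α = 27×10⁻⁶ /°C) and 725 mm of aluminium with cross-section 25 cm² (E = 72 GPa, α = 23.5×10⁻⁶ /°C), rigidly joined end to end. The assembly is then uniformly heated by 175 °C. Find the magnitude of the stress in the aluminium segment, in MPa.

σ ≈ 22.8 MPa (compressive)

Free thermal expansion of the whole bar: Σ αᵢΔT Lᵢ = 27×10⁻⁶×175×800 + 23.5×10⁻⁶×175×725 = 6.762 mm.
The walls prevent any net length change, so an axial force P (same in every segment) develops. Compatibility: P · Σ Lᵢ/(AᵢEᵢ) = δ_free.
Σ Lᵢ/(AᵢEᵢ) = 800/(155×45×10³) + 725/(2500×72×10³) = 0.0001187 mm/N.
So P = 6.762 / 0.0001187 = 56.95 kN, compressive.
σ_{aluminium} = P / A = 56950 / 2500 = 22.78 MPa.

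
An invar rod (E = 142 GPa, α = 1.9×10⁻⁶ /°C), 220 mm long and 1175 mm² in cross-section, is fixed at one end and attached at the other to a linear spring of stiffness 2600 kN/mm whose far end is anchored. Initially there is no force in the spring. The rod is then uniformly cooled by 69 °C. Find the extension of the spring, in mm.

Free thermal contraction: δ_free = αΔT L = 1.9×10⁻⁶ × 69 × 220 = 0.02884 mm.
With a force P in the spring, the elastic change of the rod is PL/(AE) and that of the spring is P/k; compatibility requires their sum to equal δ_free.
So P = δ_free / [L/(AE) + 1/k] = 0.02884 / [ 220/(1175×142×10³) + 1/(2600×10³) ].
P = 0.02884 / 1.703×10⁻⁶ = 16930 N.
Spring extension = P/k = 16930/(2600×10³) = 0.006513 mm.

δ ≈ 0.00651 mm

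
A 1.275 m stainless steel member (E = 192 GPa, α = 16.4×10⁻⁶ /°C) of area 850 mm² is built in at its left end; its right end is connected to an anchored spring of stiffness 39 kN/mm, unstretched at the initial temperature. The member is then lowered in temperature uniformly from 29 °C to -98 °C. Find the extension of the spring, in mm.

The unrestrained thermal change is αΔT L = 16.4×10⁻⁶ × 127 × 1275 = 2.656 mm.
With a force P in the spring, the elastic change of the member is PL/(AE) and that of the spring is P/k; compatibility requires their sum to equal δ_free.
P [ L/(AE) + 1/k ] = δ_free → P [ 1275/(850×192×10³) + 1/(39×10³) ] = 2.656.
P = 2.656 / 3.345×10⁻⁵ = 79380 N.
Spring extension = P/k = 79380/(39×10³) = 2.035 mm.

δ ≈ 2.04 mm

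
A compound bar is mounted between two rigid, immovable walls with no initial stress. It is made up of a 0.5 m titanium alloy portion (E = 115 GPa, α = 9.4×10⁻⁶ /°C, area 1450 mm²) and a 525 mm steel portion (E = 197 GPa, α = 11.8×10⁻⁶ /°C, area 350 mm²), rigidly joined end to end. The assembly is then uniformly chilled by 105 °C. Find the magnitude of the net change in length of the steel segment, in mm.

|ΔL| ≈ 0.17 mm

If the supports were absent, the total length change would be Σ αᵢΔT Lᵢ = 9.4×10⁻⁶×105×500 + 11.8×10⁻⁶×105×525 = 1.144 mm.
The rigid supports impose zero overall length change; the single axial force P common to all segments must satisfy P Σ Lᵢ/(AᵢEᵢ) = δ_free.
The series flexibility is Σ Lᵢ/(AᵢEᵢ) = 500/(1450×115×10³) + 525/(350×197×10³) = 1.061×10⁻⁵ mm/N.
P = 1.144 / 1.061×10⁻⁵ = 107800 N = 107.8 kN, tensile.
For the steel segment, free thermal change = 11.8×10⁻⁶×105×525 = 0.6505 mm and elastic change from P = 107800×525/(350×197×10³) = 0.8208 mm; these oppose, so the net change is 0.17 mm (segment lengthens).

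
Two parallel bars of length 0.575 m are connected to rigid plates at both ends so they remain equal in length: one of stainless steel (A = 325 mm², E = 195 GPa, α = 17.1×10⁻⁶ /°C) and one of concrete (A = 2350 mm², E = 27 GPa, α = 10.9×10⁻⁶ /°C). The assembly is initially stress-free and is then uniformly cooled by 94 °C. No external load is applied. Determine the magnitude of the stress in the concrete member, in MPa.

σ ≈ 7.86 MPa (compressive)

The stainless steel has the larger α, so on cooling it would change length more than the concrete if both were free. The rigid plates force a common final length, so the stainless steel is put into tension and the concrete into compression, with equal and opposite forces P (no external load).
Equating the net (thermal + elastic) strains gives |α₁ − α₂|·ΔT = P·[1/(A₁E₁) + 1/(A₂E₂)].
|α₁ − α₂|·ΔT = 6.2×10⁻⁶ × 94 = 0.0005828.
1/(A₁E₁) + 1/(A₂E₂) = 1/(325×195×10³) + 1/(2350×27×10³) = 3.154×10⁻⁸ N⁻¹.
So P = 0.0005828 / 3.154×10⁻⁸ = 18.48 kN.
σ_{concrete} = P/A₂ = 18480/2350 = 7.863 MPa, compressive.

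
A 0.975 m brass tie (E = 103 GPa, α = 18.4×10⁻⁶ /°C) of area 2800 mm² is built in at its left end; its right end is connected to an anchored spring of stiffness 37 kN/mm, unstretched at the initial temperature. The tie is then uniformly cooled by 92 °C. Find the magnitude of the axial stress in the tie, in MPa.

σ ≈ 19.4 MPa (tensile)

Free thermal contraction: δ_free = αΔT L = 18.4×10⁻⁶ × 92 × 975 = 1.65 mm.
With a force P in the spring, the elastic change of the tie is PL/(AE) and that of the spring is P/k; compatibility requires their sum to equal δ_free.
P [ L/(AE) + 1/k ] = δ_free → P [ 975/(2800×103×10³) + 1/(37×10³) ] = 1.65.
P = 1.65 / 3.041×10⁻⁵ = 54280 N.
σ = P/A = 54280/2800 = 19.39 MPa.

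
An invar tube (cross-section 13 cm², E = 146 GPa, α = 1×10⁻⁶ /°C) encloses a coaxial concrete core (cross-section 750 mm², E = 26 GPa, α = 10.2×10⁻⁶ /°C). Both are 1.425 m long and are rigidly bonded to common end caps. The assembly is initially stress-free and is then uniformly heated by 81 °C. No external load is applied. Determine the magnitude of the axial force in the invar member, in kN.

P ≈ 13.2 kN (tensile in the invar)

Both members must finish at the same length. With the larger α, the concrete tends to over-expand; the plates restrain it, putting the concrete in compression and the invar in tension. With no external load the two internal forces are equal and opposite, magnitude P.
Compatibility of the two members (thermal + elastic change equal): (α₁ − α₂)ΔT = P·[1/(A₁E₁) + 1/(A₂E₂)].
|α₁ − α₂|·ΔT = 9.2×10⁻⁶ × 81 = 0.0007452.
1/(A₁E₁) + 1/(A₂E₂) = 1/(1300×146×10³) + 1/(750×26×10³) = 5.655×10⁻⁸ N⁻¹.
So P = 0.0007452 / 5.655×10⁻⁸ = 13.18 kN.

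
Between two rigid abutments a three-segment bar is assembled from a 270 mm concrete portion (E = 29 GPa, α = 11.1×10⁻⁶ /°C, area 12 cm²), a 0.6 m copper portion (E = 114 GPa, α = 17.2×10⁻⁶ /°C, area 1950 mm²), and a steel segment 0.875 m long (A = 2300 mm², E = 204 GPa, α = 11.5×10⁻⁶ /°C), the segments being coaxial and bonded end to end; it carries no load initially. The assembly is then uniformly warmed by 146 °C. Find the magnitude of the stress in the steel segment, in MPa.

σ ≈ 120 MPa (compressive)

Free thermal expansion of the whole bar: Σ αᵢΔT Lᵢ = 11.1×10⁻⁶×146×270 + 17.2×10⁻⁶×146×600 + 11.5×10⁻⁶×146×875 = 3.413 mm.
Since the ends are fixed, an axial force P builds up, equal in every segment, with P · Σ Lᵢ/(AᵢEᵢ) = δ_free.
Σ Lᵢ/(AᵢEᵢ) = 270/(1200×29×10³) + 600/(1950×114×10³) + 875/(2300×204×10³) = 1.232×10⁻⁵ mm/N.
P = 3.413 / 1.232×10⁻⁵ = 277000 N = 277 kN, compressive.
σ_{steel} = P / A = 277000 / 2300 = 120.4 MPa.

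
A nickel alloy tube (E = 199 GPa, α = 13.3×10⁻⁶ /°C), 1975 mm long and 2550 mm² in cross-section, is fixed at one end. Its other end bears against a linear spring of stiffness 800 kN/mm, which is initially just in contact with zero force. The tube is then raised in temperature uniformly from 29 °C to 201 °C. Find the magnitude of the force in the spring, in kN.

P ≈ 879 kN

Free thermal expansion: δ_free = αΔT L = 13.3×10⁻⁶ × 172 × 1975 = 4.518 mm.
Let P be the compressive force at the spring. The tube shortens elastically by PL/(AE) and the spring compresses by P/k; together these equal δ_free.
So P = δ_free / [L/(AE) + 1/k] = 4.518 / [ 1975/(2550×199×10³) + 1/(800×10³) ].
P = 4.518 / 5.142×10⁻⁶ = 878600 N.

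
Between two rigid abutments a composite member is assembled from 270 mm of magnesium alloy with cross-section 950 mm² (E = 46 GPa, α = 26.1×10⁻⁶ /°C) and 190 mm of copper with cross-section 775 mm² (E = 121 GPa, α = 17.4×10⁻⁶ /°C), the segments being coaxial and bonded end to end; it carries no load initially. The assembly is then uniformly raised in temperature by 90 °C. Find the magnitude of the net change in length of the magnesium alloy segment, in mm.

If the supports were absent, the total length change would be Σ αᵢΔT Lᵢ = 26.1×10⁻⁶×90×270 + 17.4×10⁻⁶×90×190 = 0.9318 mm.
The rigid supports impose zero overall length change; the single axial force P common to all segments must satisfy P Σ Lᵢ/(AᵢEᵢ) = δ_free.
Σ Lᵢ/(AᵢEᵢ) = 270/(950×46×10³) + 190/(775×121×10³) = 8.205×10⁻⁶ mm/N.
So P = 0.9318 / 8.205×10⁻⁶ = 113.6 kN, compressive.
For the magnesium alloy segment, free thermal change = 26.1×10⁻⁶×90×270 = 0.6342 mm and elastic change from P = 113600×270/(950×46×10³) = 0.7017 mm; these oppose, so the net change is 0.0674 mm (segment shortens).

|ΔL| ≈ 0.0674 mm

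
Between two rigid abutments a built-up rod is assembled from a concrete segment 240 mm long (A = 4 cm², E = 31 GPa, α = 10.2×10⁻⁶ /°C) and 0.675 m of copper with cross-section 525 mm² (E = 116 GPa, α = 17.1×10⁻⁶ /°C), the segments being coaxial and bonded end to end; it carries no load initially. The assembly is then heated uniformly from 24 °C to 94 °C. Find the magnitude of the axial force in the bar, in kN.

P ≈ 32.2 kN (compressive)

If the supports were absent, the total length change would be Σ αᵢΔT Lᵢ = 10.2×10⁻⁶×70×240 + 17.1×10⁻⁶×70×675 = 0.9793 mm.
The walls prevent any net length change, so an axial force P (same in every segment) develops. Compatibility: P · Σ Lᵢ/(AᵢEᵢ) = δ_free.
The series flexibility is Σ Lᵢ/(AᵢEᵢ) = 240/(400×31×10³) + 675/(525×116×10³) = 3.044×10⁻⁵ mm/N.
So P = 0.9793 / 3.044×10⁻⁵ = 32.17 kN, compressive.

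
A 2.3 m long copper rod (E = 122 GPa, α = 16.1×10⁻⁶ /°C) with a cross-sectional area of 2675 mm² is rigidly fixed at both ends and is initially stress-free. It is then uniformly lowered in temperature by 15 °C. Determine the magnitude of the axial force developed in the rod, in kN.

P ≈ 78.8 kN (tensile)

With zero net strain, σ = E·αΔT = 122 GPa × 16.1×10⁻⁶ × 15 = 29.46 MPa.
Then P = σA = 29.46 × 2675 mm² = 78.81 kN, tensile.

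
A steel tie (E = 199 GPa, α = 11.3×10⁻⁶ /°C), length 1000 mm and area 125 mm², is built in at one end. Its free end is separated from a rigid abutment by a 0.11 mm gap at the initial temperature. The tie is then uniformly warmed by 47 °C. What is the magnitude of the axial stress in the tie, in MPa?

If the wall were absent the tie would grow by αΔT L = 11.3×10⁻⁶ × 47 × 1000 = 0.5311 mm.
This exceeds the 0.11 mm gap, so the wall pushes back. The portion of expansion that must be recovered elastically is δ_free − gap = 0.5311 − 0.11 = 0.4211 mm.
So σ = E(δ_free − g)/L = 199×10³ × 0.4211/1000 = 83.8 MPa.

σ ≈ 83.8 MPa (compressive)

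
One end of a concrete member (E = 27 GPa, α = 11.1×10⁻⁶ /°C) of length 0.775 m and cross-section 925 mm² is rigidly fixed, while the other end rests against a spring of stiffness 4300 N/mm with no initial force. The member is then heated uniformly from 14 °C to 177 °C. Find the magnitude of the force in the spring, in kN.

P ≈ 5.32 kN

Free thermal expansion: δ_free = αΔT L = 11.1×10⁻⁶ × 163 × 775 = 1.402 mm.
With a force P in the spring, the elastic change of the member is PL/(AE) and that of the spring is P/k; compatibility requires their sum to equal δ_free.
So P = δ_free / [L/(AE) + 1/k] = 1.402 / [ 775/(925×27×10³) + 1/(4300) ].
P = 1.402 / 0.0002636 = 5320 N.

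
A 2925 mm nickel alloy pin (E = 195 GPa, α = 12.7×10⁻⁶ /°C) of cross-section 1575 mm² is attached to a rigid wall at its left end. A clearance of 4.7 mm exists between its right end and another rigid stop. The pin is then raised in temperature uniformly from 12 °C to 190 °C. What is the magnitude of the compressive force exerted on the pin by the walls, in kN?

If the wall were absent the pin would grow by αΔT L = 12.7×10⁻⁶ × 178 × 2925 = 6.612 mm.
After closing the 4.7 mm clearance, 6.612 − 4.7 = 1.912 mm of expansion remains to be suppressed by the wall.
That suppressed elongation corresponds to σ = E·Δ/L = 195×10³ × 1.912/2925 = 127.5 MPa.
P = σA = 127.5 × 1575 = 200.8 kN.

P ≈ 201 kN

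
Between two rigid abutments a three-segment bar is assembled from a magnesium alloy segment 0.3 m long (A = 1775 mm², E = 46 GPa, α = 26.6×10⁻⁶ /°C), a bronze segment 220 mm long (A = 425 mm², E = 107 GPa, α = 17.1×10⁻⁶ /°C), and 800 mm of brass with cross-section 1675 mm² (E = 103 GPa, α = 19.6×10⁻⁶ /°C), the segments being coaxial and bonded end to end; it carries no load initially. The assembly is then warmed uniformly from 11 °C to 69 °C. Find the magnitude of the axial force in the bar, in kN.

With the walls removed the bar would change length by δ_free = Σ αᵢΔT Lᵢ = 26.6×10⁻⁶×58×300 + 17.1×10⁻⁶×58×220 + 19.6×10⁻⁶×58×800 = 1.59 mm.
The walls prevent any net length change, so an axial force P (same in every segment) develops. Compatibility: P · Σ Lᵢ/(AᵢEᵢ) = δ_free.
Σ Lᵢ/(AᵢEᵢ) = 300/(1775×46×10³) + 220/(425×107×10³) + 800/(1675×103×10³) = 1.315×10⁻⁵ mm/N.
Hence P = δ_free / Σ(L/AE) = 1.59/1.315×10⁻⁵ = 121 kN (compressive).

P ≈ 121 kN (compressive)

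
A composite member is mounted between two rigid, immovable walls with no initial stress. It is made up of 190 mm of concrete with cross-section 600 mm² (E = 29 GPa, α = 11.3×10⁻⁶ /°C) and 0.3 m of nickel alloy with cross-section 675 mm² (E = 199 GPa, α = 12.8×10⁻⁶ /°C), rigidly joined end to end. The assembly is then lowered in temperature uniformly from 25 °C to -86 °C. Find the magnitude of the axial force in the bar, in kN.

Free thermal contraction of the whole bar: Σ αᵢΔT Lᵢ = 11.3×10⁻⁶×111×190 + 12.8×10⁻⁶×111×300 = 0.6646 mm.
The walls prevent any net length change, so an axial force P (same in every segment) develops. Compatibility: P · Σ Lᵢ/(AᵢEᵢ) = δ_free.
Σ Lᵢ/(AᵢEᵢ) = 190/(600×29×10³) + 300/(675×199×10³) = 1.315×10⁻⁵ mm/N.
So P = 0.6646 / 1.315×10⁻⁵ = 50.53 kN, tensile.

P ≈ 50.5 kN (tensile)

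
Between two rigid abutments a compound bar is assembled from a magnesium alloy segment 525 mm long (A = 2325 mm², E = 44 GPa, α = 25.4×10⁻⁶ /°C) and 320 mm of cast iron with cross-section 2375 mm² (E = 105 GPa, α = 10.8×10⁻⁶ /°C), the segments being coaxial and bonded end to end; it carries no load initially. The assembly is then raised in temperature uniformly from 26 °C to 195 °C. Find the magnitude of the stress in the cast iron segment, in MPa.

With the walls removed the bar would change length by δ_free = Σ αᵢΔT Lᵢ = 25.4×10⁻⁶×169×525 + 10.8×10⁻⁶×169×320 = 2.838 mm.
Since the ends are fixed, an axial force P builds up, equal in every segment, with P · Σ Lᵢ/(AᵢEᵢ) = δ_free.
Σ Lᵢ/(AᵢEᵢ) = 525/(2325×44×10³) + 320/(2375×105×10³) = 6.415×10⁻⁶ mm/N.
Hence P = δ_free / Σ(L/AE) = 2.838/6.415×10⁻⁶ = 442.3 kN (compressive).
σ_{cast iron} = P / A = 442300 / 2375 = 186.2 MPa.

σ ≈ 186 MPa (compressive)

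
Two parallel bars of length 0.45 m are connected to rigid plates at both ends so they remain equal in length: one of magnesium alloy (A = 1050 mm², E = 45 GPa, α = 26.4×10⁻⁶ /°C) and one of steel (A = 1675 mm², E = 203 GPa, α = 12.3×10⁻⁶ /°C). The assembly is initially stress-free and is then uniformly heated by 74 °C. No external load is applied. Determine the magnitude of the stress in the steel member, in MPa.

σ ≈ 25.8 MPa (tensile)

The magnesium alloy has the larger α, so on heating it would change length more than the steel if both were free. The rigid plates force a common final length, so the magnesium alloy is put into compression and the steel into tension, with equal and opposite forces P (no external load).
Setting the final lengths equal and cancelling L: (α₁ − α₂)ΔT = P/(A₁E₁) + P/(A₂E₂).
|α₁ − α₂|·ΔT = 14.1×10⁻⁶ × 74 = 0.001043.
1/(A₁E₁) + 1/(A₂E₂) = 1/(1050×45×10³) + 1/(1675×203×10³) = 2.41×10⁻⁸ N⁻¹.
So P = 0.001043 / 2.41×10⁻⁸ = 43.29 kN.
σ_{steel} = P/A₂ = 43290/1675 = 25.84 MPa, tensile.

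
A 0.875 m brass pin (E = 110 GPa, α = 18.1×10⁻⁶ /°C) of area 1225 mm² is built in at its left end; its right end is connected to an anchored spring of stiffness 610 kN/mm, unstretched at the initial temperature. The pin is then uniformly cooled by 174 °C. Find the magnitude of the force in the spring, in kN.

The unrestrained thermal change is αΔT L = 18.1×10⁻⁶ × 174 × 875 = 2.756 mm.
Let P be the tensile force in the spring. The pin extends elastically by PL/(AE) and the spring stretches by P/k; together these equal δ_free.
P [ L/(AE) + 1/k ] = δ_free → P [ 875/(1225×110×10³) + 1/(610×10³) ] = 2.756.
P = 2.756 / 8.133×10⁻⁶ = 338800 N.

P ≈ 339 kN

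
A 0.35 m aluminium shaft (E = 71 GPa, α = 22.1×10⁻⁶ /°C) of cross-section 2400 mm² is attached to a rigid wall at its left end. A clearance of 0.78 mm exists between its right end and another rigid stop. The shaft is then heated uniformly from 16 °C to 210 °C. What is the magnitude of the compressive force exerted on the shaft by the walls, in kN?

P ≈ 351 kN

Unrestrained expansion: δ_free = αΔT L = 22.1×10⁻⁶ × 194 × 350 = 1.501 mm.
After closing the 0.78 mm clearance, 1.501 − 0.78 = 0.7206 mm of expansion remains to be suppressed by the wall.
That suppressed elongation corresponds to σ = E·Δ/L = 71×10³ × 0.7206/350 = 146.2 MPa.
Force on the wall = σA = 146.2 × 2400 mm² = 350.8 kN.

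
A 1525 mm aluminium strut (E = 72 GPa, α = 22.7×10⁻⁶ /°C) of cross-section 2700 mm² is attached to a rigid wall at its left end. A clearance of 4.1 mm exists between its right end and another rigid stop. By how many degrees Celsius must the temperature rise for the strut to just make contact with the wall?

Contact occurs when the free expansion equals the gap: αΔT L = 4.1 mm.
ΔT = 4.1 / (22.7×10⁻⁶ × 1525) = 118.4 °C.

ΔT ≈ 118 °C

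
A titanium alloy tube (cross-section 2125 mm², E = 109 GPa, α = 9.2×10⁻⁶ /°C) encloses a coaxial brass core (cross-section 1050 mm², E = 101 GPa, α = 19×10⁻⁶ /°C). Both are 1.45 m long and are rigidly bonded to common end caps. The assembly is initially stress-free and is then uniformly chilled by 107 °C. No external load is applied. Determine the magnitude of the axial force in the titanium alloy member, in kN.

P ≈ 76.3 kN (compressive in the titanium alloy)

Equilibrium of a rigid end plate with no external load gives equal and opposite internal forces ±P in the two members. Since α_{brass} > α_{titanium alloy}, cooling drives the brass into tension and the titanium alloy into compression.
Setting the final lengths equal and cancelling L: (α₁ − α₂)ΔT = P/(A₁E₁) + P/(A₂E₂).
|α₁ − α₂|·ΔT = 9.8×10⁻⁶ × 107 = 0.001049.
1/(A₁E₁) + 1/(A₂E₂) = 1/(2125×109×10³) + 1/(1050×101×10³) = 1.375×10⁻⁸ N⁻¹.
So P = 0.001049 / 1.375×10⁻⁸ = 76.28 kN.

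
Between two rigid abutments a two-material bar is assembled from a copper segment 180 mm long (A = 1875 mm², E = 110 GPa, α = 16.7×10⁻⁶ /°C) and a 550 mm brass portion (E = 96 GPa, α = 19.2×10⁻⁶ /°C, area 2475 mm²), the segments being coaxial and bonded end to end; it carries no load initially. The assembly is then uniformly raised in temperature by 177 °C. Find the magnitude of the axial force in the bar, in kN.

P ≈ 753 kN (compressive)

Free thermal expansion of the whole bar: Σ αᵢΔT Lᵢ = 16.7×10⁻⁶×177×180 + 19.2×10⁻⁶×177×550 = 2.401 mm.
The rigid supports impose zero overall length change; the single axial force P common to all segments must satisfy P Σ Lᵢ/(AᵢEᵢ) = δ_free.
The series flexibility is Σ Lᵢ/(AᵢEᵢ) = 180/(1875×110×10³) + 550/(2475×96×10³) = 3.188×10⁻⁶ mm/N.
So P = 2.401 / 3.188×10⁻⁶ = 753.3 kN, compressive.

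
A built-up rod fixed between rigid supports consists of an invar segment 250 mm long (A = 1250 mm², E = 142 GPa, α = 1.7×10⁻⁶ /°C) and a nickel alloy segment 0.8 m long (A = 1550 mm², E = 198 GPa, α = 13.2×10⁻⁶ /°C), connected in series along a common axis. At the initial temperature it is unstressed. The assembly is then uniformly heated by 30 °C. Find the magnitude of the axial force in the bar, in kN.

Free thermal expansion of the whole bar: Σ αᵢΔT Lᵢ = 1.7×10⁻⁶×30×250 + 13.2×10⁻⁶×30×800 = 0.3295 mm.
Since the ends are fixed, an axial force P builds up, equal in every segment, with P · Σ Lᵢ/(AᵢEᵢ) = δ_free.
Σ Lᵢ/(AᵢEᵢ) = 250/(1250×142×10³) + 800/(1550×198×10³) = 4.015×10⁻⁶ mm/N.
So P = 0.3295 / 4.015×10⁻⁶ = 82.08 kN, compressive.

P ≈ 82.1 kN (compressive)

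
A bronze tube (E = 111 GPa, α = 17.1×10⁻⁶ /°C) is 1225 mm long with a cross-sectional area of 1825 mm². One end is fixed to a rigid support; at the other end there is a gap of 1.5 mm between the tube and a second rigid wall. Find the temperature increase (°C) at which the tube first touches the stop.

ΔT ≈ 71.6 °C

Contact occurs when the free expansion equals the gap: αΔT L = 1.5 mm.
ΔT = 1.5 / (17.1×10⁻⁶ × 1225) = 71.61 °C.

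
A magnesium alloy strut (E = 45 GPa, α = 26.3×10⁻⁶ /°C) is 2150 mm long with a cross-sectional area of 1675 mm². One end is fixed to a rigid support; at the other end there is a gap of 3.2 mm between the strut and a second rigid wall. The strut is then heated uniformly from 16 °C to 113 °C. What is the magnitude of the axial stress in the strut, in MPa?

σ ≈ 47.8 MPa (compressive)

Unrestrained expansion: δ_free = αΔT L = 26.3×10⁻⁶ × 97 × 2150 = 5.485 mm.
This exceeds the 3.2 mm gap, so the wall pushes back. The portion of expansion that must be recovered elastically is δ_free − gap = 5.485 − 3.2 = 2.285 mm.
So σ = E(δ_free − g)/L = 45×10³ × 2.285/2150 = 47.82 MPa.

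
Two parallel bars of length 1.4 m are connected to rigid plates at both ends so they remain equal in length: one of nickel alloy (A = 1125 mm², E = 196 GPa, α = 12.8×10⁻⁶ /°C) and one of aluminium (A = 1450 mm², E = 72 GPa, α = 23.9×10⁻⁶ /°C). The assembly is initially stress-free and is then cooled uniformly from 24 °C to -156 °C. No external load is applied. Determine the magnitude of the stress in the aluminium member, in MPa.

σ ≈ 97.6 MPa (tensile)

Equilibrium of a rigid end plate with no external load gives equal and opposite internal forces ±P in the two members. Since α_{aluminium} > α_{nickel alloy}, cooling drives the aluminium into tension and the nickel alloy into compression.
Setting the final lengths equal and cancelling L: (α₁ − α₂)ΔT = P/(A₁E₁) + P/(A₂E₂).
|α₁ − α₂|·ΔT = 11.1×10⁻⁶ × 180 = 0.001998.
1/(A₁E₁) + 1/(A₂E₂) = 1/(1125×196×10³) + 1/(1450×72×10³) = 1.411×10⁻⁸ N⁻¹.
So P = 0.001998 / 1.411×10⁻⁸ = 141.6 kN.
σ_{aluminium} = P/A₂ = 141600/1450 = 97.63 MPa, tensile.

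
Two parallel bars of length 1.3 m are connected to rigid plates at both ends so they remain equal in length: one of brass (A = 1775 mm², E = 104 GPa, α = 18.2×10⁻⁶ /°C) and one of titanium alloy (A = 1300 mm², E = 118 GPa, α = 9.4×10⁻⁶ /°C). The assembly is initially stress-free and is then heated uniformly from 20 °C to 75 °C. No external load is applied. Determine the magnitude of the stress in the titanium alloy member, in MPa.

σ ≈ 31.2 MPa (tensile)

Both members must finish at the same length. With the larger α, the brass tends to over-expand; the plates restrain it, putting the brass in compression and the titanium alloy in tension. With no external load the two internal forces are equal and opposite, magnitude P.
Compatibility of the two members (thermal + elastic change equal): (α₁ − α₂)ΔT = P·[1/(A₁E₁) + 1/(A₂E₂)].
|α₁ − α₂|·ΔT = 8.8×10⁻⁶ × 55 = 0.000484.
1/(A₁E₁) + 1/(A₂E₂) = 1/(1775×104×10³) + 1/(1300×118×10³) = 1.194×10⁻⁸ N⁻¹.
So P = 0.000484 / 1.194×10⁻⁸ = 40.55 kN.
σ_{titanium alloy} = P/A₂ = 40550/1300 = 31.19 MPa, tensile.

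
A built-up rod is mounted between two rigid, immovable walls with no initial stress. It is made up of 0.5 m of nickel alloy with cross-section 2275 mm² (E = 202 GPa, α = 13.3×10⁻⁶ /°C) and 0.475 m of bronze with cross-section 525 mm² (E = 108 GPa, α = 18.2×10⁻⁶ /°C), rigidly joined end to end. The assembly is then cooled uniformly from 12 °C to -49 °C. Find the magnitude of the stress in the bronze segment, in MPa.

With the walls removed the bar would change length by δ_free = Σ αᵢΔT Lᵢ = 13.3×10⁻⁶×61×500 + 18.2×10⁻⁶×61×475 = 0.933 mm.
The walls prevent any net length change, so an axial force P (same in every segment) develops. Compatibility: P · Σ Lᵢ/(AᵢEᵢ) = δ_free.
Σ Lᵢ/(AᵢEᵢ) = 500/(2275×202×10³) + 475/(525×108×10³) = 9.465×10⁻⁶ mm/N.
P = 0.933 / 9.465×10⁻⁶ = 98570 N = 98.57 kN, tensile.
σ_{bronze} = P / A = 98570 / 525 = 187.7 MPa.

σ ≈ 188 MPa (tensile)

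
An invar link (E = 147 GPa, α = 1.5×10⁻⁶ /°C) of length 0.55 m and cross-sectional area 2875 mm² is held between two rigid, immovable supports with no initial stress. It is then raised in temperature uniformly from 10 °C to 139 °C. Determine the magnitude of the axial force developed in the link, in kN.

P ≈ 81.8 kN (compressive)

Full restraint means ε = 0, so the stress is σ = EαΔT = 147×10³ × 1.5×10⁻⁶ × 129 = 28.44 MPa.
Axial force P = σA = 28.44 × 2875 = 81780 N = 81.78 kN, compressive.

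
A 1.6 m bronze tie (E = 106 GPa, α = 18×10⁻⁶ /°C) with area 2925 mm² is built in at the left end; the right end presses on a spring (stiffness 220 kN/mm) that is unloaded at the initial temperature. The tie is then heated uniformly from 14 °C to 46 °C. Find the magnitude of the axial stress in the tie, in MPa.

σ ≈ 32.5 MPa (compressive)

Free thermal expansion: δ_free = αΔT L = 18×10⁻⁶ × 32 × 1600 = 0.9216 mm.
Let P be the compressive force at the spring. The tie shortens elastically by PL/(AE) and the spring compresses by P/k; together these equal δ_free.
P [ L/(AE) + 1/k ] = δ_free → P [ 1600/(2925×106×10³) + 1/(220×10³) ] = 0.9216.
P = 0.9216 / 9.706×10⁻⁶ = 94950 N.
σ = P/A = 94950/2925 = 32.46 MPa.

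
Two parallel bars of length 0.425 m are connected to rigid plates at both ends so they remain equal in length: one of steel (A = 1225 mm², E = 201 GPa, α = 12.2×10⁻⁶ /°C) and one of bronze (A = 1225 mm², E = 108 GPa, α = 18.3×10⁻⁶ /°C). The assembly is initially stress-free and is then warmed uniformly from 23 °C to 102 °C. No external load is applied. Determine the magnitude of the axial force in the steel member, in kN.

P ≈ 41.5 kN (tensile in the steel)

Equilibrium of a rigid end plate with no external load gives equal and opposite internal forces ±P in the two members. Since α_{bronze} > α_{steel}, heating drives the bronze into compression and the steel into tension.
Setting the final lengths equal and cancelling L: (α₁ − α₂)ΔT = P/(A₁E₁) + P/(A₂E₂).
|α₁ − α₂|·ΔT = 6.1×10⁻⁶ × 79 = 0.0004819.
1/(A₁E₁) + 1/(A₂E₂) = 1/(1225×201×10³) + 1/(1225×108×10³) = 1.162×10⁻⁸ N⁻¹.
P = 0.0004819 / 1.162×10⁻⁸ = 41470 N = 41.47 kN.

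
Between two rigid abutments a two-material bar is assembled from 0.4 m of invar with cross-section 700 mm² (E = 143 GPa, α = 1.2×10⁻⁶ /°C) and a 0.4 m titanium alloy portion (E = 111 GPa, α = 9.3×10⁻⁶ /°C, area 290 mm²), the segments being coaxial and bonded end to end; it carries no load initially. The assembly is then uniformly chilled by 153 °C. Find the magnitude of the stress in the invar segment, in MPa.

Free thermal contraction of the whole bar: Σ αᵢΔT Lᵢ = 1.2×10⁻⁶×153×400 + 9.3×10⁻⁶×153×400 = 0.6426 mm.
The walls prevent any net length change, so an axial force P (same in every segment) develops. Compatibility: P · Σ Lᵢ/(AᵢEᵢ) = δ_free.
The series flexibility is Σ Lᵢ/(AᵢEᵢ) = 400/(700×143×10³) + 400/(290×111×10³) = 1.642×10⁻⁵ mm/N.
So P = 0.6426 / 1.642×10⁻⁵ = 39.13 kN, tensile.
σ_{invar} = P / A = 39130 / 700 = 55.9 MPa.

σ ≈ 55.9 MPa (tensile)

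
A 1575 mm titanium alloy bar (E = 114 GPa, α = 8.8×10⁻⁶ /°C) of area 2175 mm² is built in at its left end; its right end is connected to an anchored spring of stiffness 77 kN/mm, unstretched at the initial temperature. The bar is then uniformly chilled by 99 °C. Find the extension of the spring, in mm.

δ ≈ 0.921 mm

The unrestrained thermal change is αΔT L = 8.8×10⁻⁶ × 99 × 1575 = 1.372 mm.
With a force P in the spring, the elastic change of the bar is PL/(AE) and that of the spring is P/k; compatibility requires their sum to equal δ_free.
P [ L/(AE) + 1/k ] = δ_free → P [ 1575/(2175×114×10³) + 1/(77×10³) ] = 1.372.
P = 1.372 / 1.934×10⁻⁵ = 70950 N.
Spring extension = P/k = 70950/(77×10³) = 0.9214 mm.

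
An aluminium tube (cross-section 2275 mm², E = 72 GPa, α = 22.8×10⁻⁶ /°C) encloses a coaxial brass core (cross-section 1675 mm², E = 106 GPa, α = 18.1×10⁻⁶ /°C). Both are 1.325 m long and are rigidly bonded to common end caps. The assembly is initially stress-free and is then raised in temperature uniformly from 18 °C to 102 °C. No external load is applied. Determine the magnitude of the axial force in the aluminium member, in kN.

Both members must finish at the same length. With the larger α, the aluminium tends to over-expand; the plates restrain it, putting the aluminium in compression and the brass in tension. With no external load the two internal forces are equal and opposite, magnitude P.
Setting the final lengths equal and cancelling L: (α₁ − α₂)ΔT = P/(A₁E₁) + P/(A₂E₂).
|α₁ − α₂|·ΔT = 4.7×10⁻⁶ × 84 = 0.0003948.
1/(A₁E₁) + 1/(A₂E₂) = 1/(2275×72×10³) + 1/(1675×106×10³) = 1.174×10⁻⁸ N⁻¹.
So P = 0.0003948 / 1.174×10⁻⁸ = 33.64 kN.

P ≈ 33.6 kN (compressive in the aluminium)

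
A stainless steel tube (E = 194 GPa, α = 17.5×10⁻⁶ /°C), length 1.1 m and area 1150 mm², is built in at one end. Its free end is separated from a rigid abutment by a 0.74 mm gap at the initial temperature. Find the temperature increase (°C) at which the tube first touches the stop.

ΔT ≈ 38.4 °C

Contact occurs when the free expansion equals the gap: αΔT L = 0.74 mm.
ΔT = 0.74 / (17.5×10⁻⁶ × 1100) = 38.44 °C.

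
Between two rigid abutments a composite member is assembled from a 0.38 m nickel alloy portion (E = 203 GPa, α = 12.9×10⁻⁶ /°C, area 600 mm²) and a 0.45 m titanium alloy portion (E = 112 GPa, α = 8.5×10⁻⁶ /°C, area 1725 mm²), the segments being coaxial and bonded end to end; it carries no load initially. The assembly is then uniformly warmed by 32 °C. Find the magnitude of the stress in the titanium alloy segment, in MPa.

σ ≈ 29.7 MPa (compressive)

With the walls removed the bar would change length by δ_free = Σ αᵢΔT Lᵢ = 12.9×10⁻⁶×32×380 + 8.5×10⁻⁶×32×450 = 0.2793 mm.
The rigid supports impose zero overall length change; the single axial force P common to all segments must satisfy P Σ Lᵢ/(AᵢEᵢ) = δ_free.
The series flexibility is Σ Lᵢ/(AᵢEᵢ) = 380/(600×203×10³) + 450/(1725×112×10³) = 5.449×10⁻⁶ mm/N.
P = 0.2793 / 5.449×10⁻⁶ = 51250 N = 51.25 kN, compressive.
σ_{titanium alloy} = P / A = 51250 / 1725 = 29.71 MPa.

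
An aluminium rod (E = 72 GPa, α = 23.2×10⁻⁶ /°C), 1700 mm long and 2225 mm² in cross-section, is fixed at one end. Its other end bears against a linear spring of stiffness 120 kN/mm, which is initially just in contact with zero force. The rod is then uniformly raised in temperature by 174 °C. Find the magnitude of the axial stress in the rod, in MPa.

σ ≈ 163 MPa (compressive)

The unrestrained thermal change is αΔT L = 23.2×10⁻⁶ × 174 × 1700 = 6.863 mm.
Let P be the compressive force at the spring. The rod shortens elastically by PL/(AE) and the spring compresses by P/k; together these equal δ_free.
So P = δ_free / [L/(AE) + 1/k] = 6.863 / [ 1700/(2225×72×10³) + 1/(120×10³) ].
P = 6.863 / 1.895×10⁻⁵ = 362200 N.
σ = P/A = 362200/2225 = 162.8 MPa.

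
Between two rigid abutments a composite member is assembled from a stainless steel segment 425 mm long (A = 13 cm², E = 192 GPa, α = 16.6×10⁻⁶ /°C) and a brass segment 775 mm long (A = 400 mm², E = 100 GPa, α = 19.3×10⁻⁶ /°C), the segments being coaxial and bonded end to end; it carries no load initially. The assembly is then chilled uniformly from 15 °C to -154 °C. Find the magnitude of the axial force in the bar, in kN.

P ≈ 176 kN (tensile)

With the walls removed the bar would change length by δ_free = Σ αᵢΔT Lᵢ = 16.6×10⁻⁶×169×425 + 19.3×10⁻⁶×169×775 = 3.72 mm.
Since the ends are fixed, an axial force P builds up, equal in every segment, with P · Σ Lᵢ/(AᵢEᵢ) = δ_free.
Σ Lᵢ/(AᵢEᵢ) = 425/(1300×192×10³) + 775/(400×100×10³) = 2.108×10⁻⁵ mm/N.
P = 3.72 / 2.108×10⁻⁵ = 176500 N = 176.5 kN, tensile.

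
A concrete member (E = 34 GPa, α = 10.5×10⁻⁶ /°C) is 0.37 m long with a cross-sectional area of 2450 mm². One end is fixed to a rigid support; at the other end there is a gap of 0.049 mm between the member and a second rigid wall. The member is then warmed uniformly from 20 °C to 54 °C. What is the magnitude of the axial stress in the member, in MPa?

σ ≈ 7.64 MPa (compressive)

Unrestrained expansion: δ_free = αΔT L = 10.5×10⁻⁶ × 34 × 370 = 0.1321 mm.
The gap closes (δ_free > 0.049 mm) and the wall then resists a further 0.1321 − 0.049 = 0.08309 mm of expansion.
So σ = E(δ_free − g)/L = 34×10³ × 0.08309/370 = 7.635 MPa.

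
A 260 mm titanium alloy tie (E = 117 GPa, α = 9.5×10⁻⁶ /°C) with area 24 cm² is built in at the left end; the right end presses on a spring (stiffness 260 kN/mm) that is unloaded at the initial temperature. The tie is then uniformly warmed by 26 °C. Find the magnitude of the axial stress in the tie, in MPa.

σ ≈ 5.61 MPa (compressive)

If the spring were absent the tie would lengthen by αΔT L = 9.5×10⁻⁶ × 26 × 260 = 0.06422 mm.
With a force P in the spring, the elastic change of the tie is PL/(AE) and that of the spring is P/k; compatibility requires their sum to equal δ_free.
So P = δ_free / [L/(AE) + 1/k] = 0.06422 / [ 260/(2400×117×10³) + 1/(260×10³) ].
P = 0.06422 / 4.772×10⁻⁶ = 13460 N.
σ = P/A = 13460/2400 = 5.607 MPa.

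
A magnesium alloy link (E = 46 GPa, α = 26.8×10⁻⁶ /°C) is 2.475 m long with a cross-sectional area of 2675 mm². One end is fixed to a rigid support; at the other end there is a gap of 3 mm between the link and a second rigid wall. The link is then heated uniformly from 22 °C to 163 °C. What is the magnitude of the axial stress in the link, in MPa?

Free thermal elongation = αΔT L = 26.8×10⁻⁶ × 141 × 2475 = 9.353 mm.
This exceeds the 3 mm gap, so the wall pushes back. The portion of expansion that must be recovered elastically is δ_free − gap = 9.353 − 3 = 6.353 mm.
So σ = E(δ_free − g)/L = 46×10³ × 6.353/2475 = 118.1 MPa.

σ ≈ 118 MPa (compressive)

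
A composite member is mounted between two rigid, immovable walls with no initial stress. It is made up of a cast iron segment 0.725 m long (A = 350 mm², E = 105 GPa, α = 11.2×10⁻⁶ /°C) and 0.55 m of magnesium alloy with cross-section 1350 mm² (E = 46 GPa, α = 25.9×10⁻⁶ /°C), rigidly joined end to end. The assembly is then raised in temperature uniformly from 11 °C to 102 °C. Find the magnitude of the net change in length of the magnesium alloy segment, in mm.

|ΔL| ≈ 0.666 mm

If the supports were absent, the total length change would be Σ αᵢΔT Lᵢ = 11.2×10⁻⁶×91×725 + 25.9×10⁻⁶×91×550 = 2.035 mm.
Since the ends are fixed, an axial force P builds up, equal in every segment, with P · Σ Lᵢ/(AᵢEᵢ) = δ_free.
The series flexibility is Σ Lᵢ/(AᵢEᵢ) = 725/(350×105×10³) + 550/(1350×46×10³) = 2.858×10⁻⁵ mm/N.
Hence P = δ_free / Σ(L/AE) = 2.035/2.858×10⁻⁵ = 71.2 kN (compressive).
For the magnesium alloy segment, free thermal change = 25.9×10⁻⁶×91×550 = 1.296 mm and elastic change from P = 71200×550/(1350×46×10³) = 0.6306 mm; these oppose, so the net change is 0.666 mm (segment lengthens).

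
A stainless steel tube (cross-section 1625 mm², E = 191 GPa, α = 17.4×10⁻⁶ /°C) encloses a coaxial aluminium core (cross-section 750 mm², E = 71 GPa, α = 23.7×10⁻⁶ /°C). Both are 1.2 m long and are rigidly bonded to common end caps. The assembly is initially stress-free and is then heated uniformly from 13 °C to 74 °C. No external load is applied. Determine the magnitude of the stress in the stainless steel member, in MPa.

Both members must finish at the same length. With the larger α, the aluminium tends to over-expand; the plates restrain it, putting the aluminium in compression and the stainless steel in tension. With no external load the two internal forces are equal and opposite, magnitude P.
Equating the net (thermal + elastic) strains gives |α₁ − α₂|·ΔT = P·[1/(A₁E₁) + 1/(A₂E₂)].
|α₁ − α₂|·ΔT = 6.3×10⁻⁶ × 61 = 0.0003843.
1/(A₁E₁) + 1/(A₂E₂) = 1/(1625×191×10³) + 1/(750×71×10³) = 2.2×10⁻⁸ N⁻¹.
P = 0.0003843 / 2.2×10⁻⁸ = 17470 N = 17.47 kN.
σ_{stainless steel} = P/A₁ = 17470/1625 = 10.75 MPa, tensile.

σ ≈ 10.7 MPa (tensile)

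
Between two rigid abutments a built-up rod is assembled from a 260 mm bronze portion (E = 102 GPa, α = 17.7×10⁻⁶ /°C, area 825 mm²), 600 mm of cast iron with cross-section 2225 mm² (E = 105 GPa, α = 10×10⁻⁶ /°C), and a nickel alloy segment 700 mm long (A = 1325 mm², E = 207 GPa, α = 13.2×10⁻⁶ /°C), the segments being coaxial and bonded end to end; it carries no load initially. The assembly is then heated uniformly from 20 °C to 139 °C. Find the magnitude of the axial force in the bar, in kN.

P ≈ 288 kN (compressive)

If the supports were absent, the total length change would be Σ αᵢΔT Lᵢ = 17.7×10⁻⁶×119×260 + 10×10⁻⁶×119×600 + 13.2×10⁻⁶×119×700 = 2.361 mm.
Since the ends are fixed, an axial force P builds up, equal in every segment, with P · Σ Lᵢ/(AᵢEᵢ) = δ_free.
The series flexibility is Σ Lᵢ/(AᵢEᵢ) = 260/(825×102×10³) + 600/(2225×105×10³) + 700/(1325×207×10³) = 8.21×10⁻⁶ mm/N.
Hence P = δ_free / Σ(L/AE) = 2.361/8.21×10⁻⁶ = 287.6 kN (compressive).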